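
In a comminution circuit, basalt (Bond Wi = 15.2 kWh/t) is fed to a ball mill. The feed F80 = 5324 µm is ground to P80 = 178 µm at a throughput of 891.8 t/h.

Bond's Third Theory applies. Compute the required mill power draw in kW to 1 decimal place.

P = 8302.4 kW

W_Bond = 10·Wi·(1/√P₈₀ − 1/√F₈₀)
W = 10·15.2·(1/√178 − 1/√5324) = 10·15.2·(0.061248) = 9.3097 kWh/t
Power = W × throughput = 9.3097 kWh/t × 891.8 t/h = 8302.4 kW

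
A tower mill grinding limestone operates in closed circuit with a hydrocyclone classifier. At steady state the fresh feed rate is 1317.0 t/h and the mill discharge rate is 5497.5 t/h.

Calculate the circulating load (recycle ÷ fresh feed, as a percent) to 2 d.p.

Discharge = new feed + return, hence
R = M − F = 5497.5 − 1317.0 = 4180.5 t/h
CL = 100·R/F = 100·4180.5/1317.0 = 317.43 %

CL = 317.43 %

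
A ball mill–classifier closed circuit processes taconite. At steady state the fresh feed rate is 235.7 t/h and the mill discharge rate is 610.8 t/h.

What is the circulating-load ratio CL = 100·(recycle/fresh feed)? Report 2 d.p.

Mill node: discharge = fresh + recycle.
R = M − F = 610.8 − 235.7 = 375.1 t/h
CL = 100·R/F = 100·375.1/235.7 = 159.14 %

CL = 159.14 %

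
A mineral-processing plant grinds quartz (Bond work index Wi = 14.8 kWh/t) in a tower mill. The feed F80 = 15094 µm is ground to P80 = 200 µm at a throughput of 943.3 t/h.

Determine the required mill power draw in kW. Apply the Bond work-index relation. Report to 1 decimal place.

P = 8735.5 kW

Bond: W = 10·Wi·(1/√P80 − 1/√F80)
W = 10·14.8·(1/√200 − 1/√15094) = 10·14.8·(0.062571) = 9.2605 kWh/t
Power = W × throughput = 9.2605 kWh/t × 943.3 t/h = 8735.5 kW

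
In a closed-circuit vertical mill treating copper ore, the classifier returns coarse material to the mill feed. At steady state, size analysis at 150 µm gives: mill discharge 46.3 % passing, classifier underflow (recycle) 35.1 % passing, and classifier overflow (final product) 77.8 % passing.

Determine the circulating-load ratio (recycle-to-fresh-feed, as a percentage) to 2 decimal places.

CL = 281.25 %

Classifier node, passing 150 µm:
Fd + Rd = Ru + Fo ⇒ R/F = (o−d)/(d−u)
r = (77.8 − 46.3)/(46.3 − 35.1) = 31.5/11.2 = 2.8125
CL = 100·r = 281.25 %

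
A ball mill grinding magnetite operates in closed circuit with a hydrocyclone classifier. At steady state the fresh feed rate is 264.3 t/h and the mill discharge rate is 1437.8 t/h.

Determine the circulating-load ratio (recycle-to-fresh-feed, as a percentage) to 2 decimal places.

Steady state: M = F + R.
R = M − F = 1437.8 − 264.3 = 1173.5 t/h
CL = 100·R/F = 100·1173.5/264.3 = 444.00 %

CL = 444.00 %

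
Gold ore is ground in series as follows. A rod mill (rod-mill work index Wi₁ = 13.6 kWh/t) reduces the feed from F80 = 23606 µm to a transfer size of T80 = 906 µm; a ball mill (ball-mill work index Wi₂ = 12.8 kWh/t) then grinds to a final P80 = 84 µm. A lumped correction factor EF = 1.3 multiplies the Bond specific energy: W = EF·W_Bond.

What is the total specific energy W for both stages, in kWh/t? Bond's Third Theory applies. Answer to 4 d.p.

W = 17.3505 kWh/t

W = 10 Wi (1/√P80 − 1/√F80)  [Bond]
Stage 1 (23606→906 µm, Wi₁=13.6): W₁ = 10·13.6·(0.033223 − 0.006509) = 3.6331 kWh/t
Stage 2 (906→84 µm, Wi₂=12.8): W₂ = 10·12.8·(0.109109 − 0.033223) = 9.7134 kWh/t
W = W₁ + W₂ = 3.6331 + 9.7134 = 13.3466 kWh/t
With EF = 1.3: W = 13.3466·1.3 = 17.3505 kWh/t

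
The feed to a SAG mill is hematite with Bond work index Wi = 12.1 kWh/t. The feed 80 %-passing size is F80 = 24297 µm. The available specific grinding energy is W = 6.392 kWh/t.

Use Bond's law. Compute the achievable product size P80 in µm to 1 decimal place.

W = 10·Wi·[P80^(−½) − F80^(−½)]
1/√P80 = 1/√F80 + W/(10·Wi)
  = 6.3920/(10·12.1) + 1/√24297 = 0.052826 + 0.006415 = 0.059242
P80 = (1/0.059242)² = 16.8800² = 284.93 µm

P80 = 284.9 µm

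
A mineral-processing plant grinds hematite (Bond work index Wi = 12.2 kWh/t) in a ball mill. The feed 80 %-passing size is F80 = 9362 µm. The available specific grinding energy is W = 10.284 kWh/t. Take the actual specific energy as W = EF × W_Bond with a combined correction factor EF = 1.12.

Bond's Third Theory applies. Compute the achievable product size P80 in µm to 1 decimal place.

P80 = 136.5 µm

W = 10 Wi (P80^-0.5 − F80^-0.5)
W_Bond = W / EF = 10.284 / 1.12 = 9.1821 kWh/t
⇒ 1/√P80 = W_Bond/(10 Wi) + 1/√F80
  = 9.1821/(10·12.2) + 1/√9362 = 0.075263 + 0.010335 = 0.085599
P80 = (1/0.085599)² = 11.6824² = 136.48 µm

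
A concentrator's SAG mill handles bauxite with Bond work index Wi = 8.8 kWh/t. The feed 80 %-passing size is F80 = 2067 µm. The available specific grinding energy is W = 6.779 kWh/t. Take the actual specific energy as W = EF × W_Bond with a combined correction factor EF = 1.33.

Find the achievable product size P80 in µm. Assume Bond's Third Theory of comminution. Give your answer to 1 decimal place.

W = 10 Wi / √P80 − 10 Wi / √F80
W_Bond = W / EF = 6.779 / 1.33 = 5.0970 kWh/t
⇒ 1/√P80 = W_Bond/(10 Wi) + 1/√F80
  = 5.0970/(10·8.8) + 1/√2067 = 0.057920 + 0.021995 = 0.079916
P80 = (1/0.079916)² = 12.5132² = 156.58 µm

P80 = 156.6 µm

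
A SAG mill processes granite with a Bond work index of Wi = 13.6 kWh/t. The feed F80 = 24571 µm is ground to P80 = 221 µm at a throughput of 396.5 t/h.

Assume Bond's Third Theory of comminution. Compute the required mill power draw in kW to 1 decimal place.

P = 3283.3 kW

W = 10·Wi·(P80^(-½) − F80^(-½))
W = 10·13.6·(1/√221 − 1/√24571) = 10·13.6·(0.060888) = 8.2807 kWh/t
Mill draw = 8.2807 × 396.5 = 3283.3 kW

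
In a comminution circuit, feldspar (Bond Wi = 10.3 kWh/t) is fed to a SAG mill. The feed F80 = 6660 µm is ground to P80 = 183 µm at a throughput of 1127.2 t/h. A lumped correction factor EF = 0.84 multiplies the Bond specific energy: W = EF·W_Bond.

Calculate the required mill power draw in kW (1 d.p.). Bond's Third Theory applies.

P = 6014.2 kW

W = 10·Wi·[P80^(−½) − F80^(−½)]
W = 10·10.3·(1/√183 − 1/√6660) = 10·10.3·(0.061669) = 6.3519 kWh/t
Apply correction: 6.3519 × 0.84 = 5.3356 kWh/t
P_mill = W·ṁ = 5.3356·1127.2 = 6014.2 kW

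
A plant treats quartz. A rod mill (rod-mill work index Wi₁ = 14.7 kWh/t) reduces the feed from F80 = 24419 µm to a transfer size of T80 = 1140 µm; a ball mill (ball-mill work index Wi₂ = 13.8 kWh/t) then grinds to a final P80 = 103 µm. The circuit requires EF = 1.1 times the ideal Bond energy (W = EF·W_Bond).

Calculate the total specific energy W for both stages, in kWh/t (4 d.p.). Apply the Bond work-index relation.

W = 14.2157 kWh/t

W = 10·Wi·(P80^(-½) − F80^(-½))
Stage 1 (24419→1140 µm, Wi₁=14.7): W₁ = 10·14.7·(0.029617 − 0.006399) = 3.4131 kWh/t
Stage 2 (1140→103 µm, Wi₂=13.8): W₂ = 10·13.8·(0.098533 − 0.029617) = 9.5103 kWh/t
W = W₁ + W₂ = 3.4131 + 9.5103 = 12.9234 kWh/t
W_actual = 1.1 × 12.9234 = 14.2157 kWh/t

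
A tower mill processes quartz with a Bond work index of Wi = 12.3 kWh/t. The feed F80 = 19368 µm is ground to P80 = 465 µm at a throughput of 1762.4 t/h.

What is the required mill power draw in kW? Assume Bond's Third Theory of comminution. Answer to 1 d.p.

W = 10·Wi·[P80^(−½) − F80^(−½)]
W = 10·12.3·(1/√465 − 1/√19368) = 10·12.3·(0.039188) = 4.8202 kWh/t
P_mill = W·ṁ = 4.8202·1762.4 = 8495.1 kW

P = 8495.1 kW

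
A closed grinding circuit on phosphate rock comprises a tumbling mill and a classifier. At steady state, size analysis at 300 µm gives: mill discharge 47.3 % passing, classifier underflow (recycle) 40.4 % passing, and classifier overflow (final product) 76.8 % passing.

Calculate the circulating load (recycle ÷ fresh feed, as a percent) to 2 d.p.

CL = 427.54 %

Two-product formula at 300 µm:
(1+r)·d = r·u + o ⇒ r = (o−d)/(d−u)
r = (76.8 − 47.3)/(47.3 − 40.4) = 29.5/6.9 = 4.2754
CL = 100·r = 427.54 %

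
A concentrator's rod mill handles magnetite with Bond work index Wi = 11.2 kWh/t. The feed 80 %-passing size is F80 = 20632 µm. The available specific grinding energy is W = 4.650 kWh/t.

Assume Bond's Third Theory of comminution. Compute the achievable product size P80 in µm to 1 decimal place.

P80 = 425.5 µm

W = 10 Wi / √P80 − 10 Wi / √F80
⇒ 1/√P80 = W/(10 Wi) + 1/√F80
  = 4.6500/(10·11.2) + 1/√20632 = 0.041518 + 0.006962 = 0.048480
P80 = (1/0.048480)² = 20.6272² = 425.48 µm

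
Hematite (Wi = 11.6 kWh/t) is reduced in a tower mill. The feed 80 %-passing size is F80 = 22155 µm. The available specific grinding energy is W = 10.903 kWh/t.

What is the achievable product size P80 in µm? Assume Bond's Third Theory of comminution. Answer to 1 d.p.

P80 = 98.6 µm

Bond: W = 10·Wi·(1/√P80 − 1/√F80)
P80^-0.5 = F80^-0.5 + W/(10 Wi)
  = 10.9030/(10·11.6) + 1/√22155 = 0.093991 + 0.006718 = 0.100710
P80 = (1/0.100710)² = 9.9295² = 98.60 µm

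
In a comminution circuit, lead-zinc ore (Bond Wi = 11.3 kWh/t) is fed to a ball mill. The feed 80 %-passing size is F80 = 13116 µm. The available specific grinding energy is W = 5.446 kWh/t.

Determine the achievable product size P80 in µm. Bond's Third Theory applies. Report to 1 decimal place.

W = 10 Wi / √P80 − 10 Wi / √F80
⇒ 1/√P80 = W/(10 Wi) + 1/√F80
  = 5.4460/(10·11.3) + 1/√13116 = 0.048195 + 0.008732 = 0.056926
P80 = (1/0.056926)² = 17.5665² = 308.58 µm

P80 = 308.6 µm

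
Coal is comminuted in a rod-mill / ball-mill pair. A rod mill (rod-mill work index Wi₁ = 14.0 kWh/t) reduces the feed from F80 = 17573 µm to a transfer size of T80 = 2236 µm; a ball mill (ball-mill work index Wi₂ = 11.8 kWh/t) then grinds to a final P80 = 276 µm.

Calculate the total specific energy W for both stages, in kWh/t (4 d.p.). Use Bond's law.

W = 6.5119 kWh/t

W_Bond = 10·Wi·(1/√P₈₀ − 1/√F₈₀)
Stage 1 (17573→2236 µm, Wi₁=14.0): W₁ = 10·14.0·(0.021148 − 0.007544) = 1.9046 kWh/t
Stage 2 (2236→276 µm, Wi₂=11.8): W₂ = 10·11.8·(0.060193 − 0.021148) = 4.6073 kWh/t
W = W₁ + W₂ = 1.9046 + 4.6073 = 6.5119 kWh/t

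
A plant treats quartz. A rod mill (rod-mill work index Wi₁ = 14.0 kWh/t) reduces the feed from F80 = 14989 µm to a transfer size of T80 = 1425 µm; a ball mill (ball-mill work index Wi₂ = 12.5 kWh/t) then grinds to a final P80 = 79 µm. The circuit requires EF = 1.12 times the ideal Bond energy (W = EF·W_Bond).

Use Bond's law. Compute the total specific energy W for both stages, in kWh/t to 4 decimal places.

W = 14.9155 kWh/t

Bond:  W = 10 Wi (1/√P − 1/√F)
Stage 1 (14989→1425 µm, Wi₁=14.0): W₁ = 10·14.0·(0.026491 − 0.008168) = 2.5652 kWh/t
Stage 2 (1425→79 µm, Wi₂=12.5): W₂ = 10·12.5·(0.112509 − 0.026491) = 10.7523 kWh/t
W = W₁ + W₂ = 2.5652 + 10.7523 = 13.3174 kWh/t
Apply correction: 13.3174 × 1.12 = 14.9155 kWh/t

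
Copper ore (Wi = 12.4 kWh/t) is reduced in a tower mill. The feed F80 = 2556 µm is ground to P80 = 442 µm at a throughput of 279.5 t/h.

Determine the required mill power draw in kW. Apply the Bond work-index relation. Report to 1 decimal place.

P = 963.0 kW

Bond: W = 10·Wi·(1/√P80 − 1/√F80)
W = 10·12.4·(1/√442 − 1/√2556) = 10·12.4·(0.027785) = 3.4454 kWh/t
P_mill = W·ṁ = 3.4454·279.5 = 963.0 kW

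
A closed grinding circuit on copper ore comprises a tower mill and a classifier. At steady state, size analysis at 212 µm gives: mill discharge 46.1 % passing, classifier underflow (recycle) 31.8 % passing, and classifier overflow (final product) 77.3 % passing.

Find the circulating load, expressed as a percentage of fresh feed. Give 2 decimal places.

CL = 218.18 %

Let r = R/F. Size balance at 212 µm:
d + r·d = r·u + o → r(d−u) = o−d
r = (77.3 − 46.1)/(46.1 − 31.8) = 31.2/14.3 = 2.1818
CL = 100·r = 218.18 %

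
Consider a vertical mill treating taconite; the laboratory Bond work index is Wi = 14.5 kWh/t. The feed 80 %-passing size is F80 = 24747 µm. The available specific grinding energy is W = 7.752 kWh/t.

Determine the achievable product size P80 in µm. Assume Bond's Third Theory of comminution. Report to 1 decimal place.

P80 = 279.5 µm

Bond:  W = 10 Wi (1/√P − 1/√F)
1/√P80 = 1/√F80 + W/(10·Wi)
  = 7.7520/(10·14.5) + 1/√24747 = 0.053462 + 0.006357 = 0.059819
P80 = (1/0.059819)² = 16.7171² = 279.46 µm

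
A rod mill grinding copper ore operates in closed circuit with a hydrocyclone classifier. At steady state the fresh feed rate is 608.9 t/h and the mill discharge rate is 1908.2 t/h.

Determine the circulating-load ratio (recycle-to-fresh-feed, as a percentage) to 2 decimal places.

CL = 213.38 %

Discharge = new feed + return, hence
R = M − F = 1908.2 − 608.9 = 1299.3 t/h
CL = 100·R/F = 100·1299.3/608.9 = 213.38 %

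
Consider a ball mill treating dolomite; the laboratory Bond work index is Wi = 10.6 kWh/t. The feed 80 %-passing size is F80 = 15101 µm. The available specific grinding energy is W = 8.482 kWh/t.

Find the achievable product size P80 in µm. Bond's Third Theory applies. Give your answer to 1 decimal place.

P80 = 128.7 µm

Bond:  W = 10 Wi (1/√P − 1/√F)
P80^-0.5 = F80^-0.5 + W/(10 Wi)
  = 8.4820/(10·10.6) + 1/√15101 = 0.080019 + 0.008138 = 0.088156
P80 = (1/0.088156)² = 11.3435² = 128.67 µm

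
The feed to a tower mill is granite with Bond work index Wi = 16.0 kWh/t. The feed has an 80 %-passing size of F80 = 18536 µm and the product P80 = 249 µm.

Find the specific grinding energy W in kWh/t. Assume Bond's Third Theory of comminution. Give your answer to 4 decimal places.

W = 10·Wi·(P80^(-½) − F80^(-½))
1/√249 = 0.063372;  1/√18536 = 0.007345
W = 10·16.0·(0.063372 − 0.007345) = 8.9644 kWh/t

W = 8.9644 kWh/t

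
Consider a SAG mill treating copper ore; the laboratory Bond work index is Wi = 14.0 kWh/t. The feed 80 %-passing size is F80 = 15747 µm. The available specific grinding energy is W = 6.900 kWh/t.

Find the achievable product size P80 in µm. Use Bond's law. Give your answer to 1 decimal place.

W = 10·Wi·[P80^(−½) − F80^(−½)]
1/√P80 = 1/√F80 + W/(10·Wi)
  = 6.9000/(10·14.0) + 1/√15747 = 0.049286 + 0.007969 = 0.057255
P80 = (1/0.057255)² = 17.4658² = 305.06 µm

P80 = 305.1 µm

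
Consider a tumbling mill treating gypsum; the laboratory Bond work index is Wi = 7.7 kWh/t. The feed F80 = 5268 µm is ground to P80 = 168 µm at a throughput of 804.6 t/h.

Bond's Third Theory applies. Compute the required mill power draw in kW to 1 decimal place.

P = 3926.3 kW

W = 10·Wi·(P80^(-½) − F80^(-½))
W = 10·7.7·(1/√168 − 1/√5268) = 10·7.7·(0.063374) = 4.8798 kWh/t
Power = W × throughput = 4.8798 kWh/t × 804.6 t/h = 3926.3 kW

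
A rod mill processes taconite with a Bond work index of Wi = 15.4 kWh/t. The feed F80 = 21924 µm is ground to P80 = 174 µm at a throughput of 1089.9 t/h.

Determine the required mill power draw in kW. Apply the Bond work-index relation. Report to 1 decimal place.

W = 10·Wi·[P80^(−½) − F80^(−½)]
W = 10·15.4·(1/√174 − 1/√21924) = 10·15.4·(0.069056) = 10.6346 kWh/t
Mill draw = 10.6346 × 1089.9 = 11590.7 kW

P = 11590.7 kW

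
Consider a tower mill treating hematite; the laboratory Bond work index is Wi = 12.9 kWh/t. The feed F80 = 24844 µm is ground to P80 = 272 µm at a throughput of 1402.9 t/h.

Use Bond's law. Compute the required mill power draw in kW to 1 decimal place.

P = 9825.0 kW

W = 10 Wi / √P80 − 10 Wi / √F80
W = 10·12.9·(1/√272 − 1/√24844) = 10·12.9·(0.054290) = 7.0033 kWh/t
P = W·T = 7.0033·1402.9 = 9825.0 kW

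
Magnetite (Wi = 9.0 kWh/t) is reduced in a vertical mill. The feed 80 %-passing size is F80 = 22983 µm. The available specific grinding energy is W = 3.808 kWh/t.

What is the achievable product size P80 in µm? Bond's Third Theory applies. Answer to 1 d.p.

P80 = 418.1 µm

W = 10·Wi·(P80^(-½) − F80^(-½))
⇒ 1/√P80 = W/(10·Wi) + 1/√F80
  = 3.8080/(10·9.0) + 1/√22983 = 0.042311 + 0.006596 = 0.048907
P80 = (1/0.048907)² = 20.4468² = 418.07 µm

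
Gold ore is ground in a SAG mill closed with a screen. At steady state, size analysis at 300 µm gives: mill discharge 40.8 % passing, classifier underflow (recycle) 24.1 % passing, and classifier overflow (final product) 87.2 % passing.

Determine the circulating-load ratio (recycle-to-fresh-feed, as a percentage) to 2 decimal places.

Classifier node, passing 300 µm:
(1+r)d = ru + o → r = (o−d)/(d−u)
r = (87.2 − 40.8)/(40.8 − 24.1) = 46.4/16.7 = 2.7784
CL = 100·r = 277.84 %

CL = 277.84 %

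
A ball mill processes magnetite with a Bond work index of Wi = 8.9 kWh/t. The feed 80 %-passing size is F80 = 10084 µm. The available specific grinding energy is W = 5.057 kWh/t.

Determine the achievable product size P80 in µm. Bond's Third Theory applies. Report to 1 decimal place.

W = 10·Wi·[P80^(−½) − F80^(−½)]
⇒ 1/√P80 = W/(10 Wi) + 1/√F80
  = 5.0570/(10·8.9) + 1/√10084 = 0.056820 + 0.009958 = 0.066778
P80 = (1/0.066778)² = 14.9749² = 224.25 µm

P80 = 224.2 µm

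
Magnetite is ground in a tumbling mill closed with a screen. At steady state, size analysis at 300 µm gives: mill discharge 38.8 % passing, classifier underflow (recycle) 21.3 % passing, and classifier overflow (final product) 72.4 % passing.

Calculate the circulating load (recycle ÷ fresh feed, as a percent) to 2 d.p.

Two-product formula at 300 µm:
r = (o − d)/(d − u)
r = (72.4 − 38.8)/(38.8 − 21.3) = 33.6/17.5 = 1.9200
CL = 100·r = 192.00 %

CL = 192.00 %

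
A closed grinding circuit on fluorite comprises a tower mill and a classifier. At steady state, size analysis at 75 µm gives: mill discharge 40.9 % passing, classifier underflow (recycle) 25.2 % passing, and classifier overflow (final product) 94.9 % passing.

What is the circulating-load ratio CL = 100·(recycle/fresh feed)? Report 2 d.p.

CL = 343.95 %

Mass balance on the −75 µm fraction:
d + r·d = r·u + o → r(d−u) = o−d
r = (94.9 − 40.9)/(40.9 − 25.2) = 54.0/15.7 = 3.4395
CL = 100·r = 343.95 %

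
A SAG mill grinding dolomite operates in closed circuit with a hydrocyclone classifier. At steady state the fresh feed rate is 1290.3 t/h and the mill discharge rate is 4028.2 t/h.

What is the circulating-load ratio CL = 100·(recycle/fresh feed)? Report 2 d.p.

Mill node: discharge = fresh + recycle.
R = M − F = 4028.2 − 1290.3 = 2737.9 t/h
CL = 100·R/F = 100·2737.9/1290.3 = 212.19 %

CL = 212.19 %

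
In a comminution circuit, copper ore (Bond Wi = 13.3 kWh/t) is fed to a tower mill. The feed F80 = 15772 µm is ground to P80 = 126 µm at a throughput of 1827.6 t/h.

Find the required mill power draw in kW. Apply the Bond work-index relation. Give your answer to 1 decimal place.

Bond:  W = 10 Wi (1/√P − 1/√F)
W = 10·13.3·(1/√126 − 1/√15772) = 10·13.3·(0.081124) = 10.7896 kWh/t
P_mill = W·ṁ = 10.7896·1827.6 = 19719.0 kW

P = 19719.0 kW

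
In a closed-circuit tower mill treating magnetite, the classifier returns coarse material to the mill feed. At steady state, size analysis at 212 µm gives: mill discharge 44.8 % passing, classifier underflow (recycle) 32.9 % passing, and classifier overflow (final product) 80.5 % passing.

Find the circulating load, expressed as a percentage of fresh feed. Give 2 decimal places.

Classifier node, passing 212 µm:
Fd + Rd = Ru + Fo ⇒ R/F = (o−d)/(d−u)
r = (80.5 − 44.8)/(44.8 − 32.9) = 35.7/11.9 = 3.0000
CL = 100·r = 300.00 %

CL = 300.00 %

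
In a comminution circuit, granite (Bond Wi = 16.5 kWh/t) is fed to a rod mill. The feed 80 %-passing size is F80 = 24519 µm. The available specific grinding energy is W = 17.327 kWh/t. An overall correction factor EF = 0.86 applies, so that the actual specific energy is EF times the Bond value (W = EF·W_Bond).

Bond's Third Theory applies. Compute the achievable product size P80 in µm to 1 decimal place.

W = 10 Wi (P80^-0.5 − F80^-0.5)
W_Bond = W / EF = 17.327 / 0.86 = 20.1477 kWh/t
P80^(−½) = W_Bond/(10 Wi) + F80^(−½)
  = 20.1477/(10·16.5) + 1/√24519 = 0.122107 + 0.006386 = 0.128493
P80 = (1/0.128493)² = 7.7825² = 60.57 µm

P80 = 60.6 µm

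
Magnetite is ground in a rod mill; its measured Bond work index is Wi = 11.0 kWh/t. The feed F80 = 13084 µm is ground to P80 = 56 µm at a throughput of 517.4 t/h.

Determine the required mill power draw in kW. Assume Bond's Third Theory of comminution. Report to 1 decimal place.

W = 10·Wi·(P80^(-½) − F80^(-½))
W = 10·11.0·(1/√56 − 1/√13084) = 10·11.0·(0.124888) = 13.7377 kWh/t
P = W·T = 13.7377·517.4 = 7107.9 kW

P = 7107.9 kW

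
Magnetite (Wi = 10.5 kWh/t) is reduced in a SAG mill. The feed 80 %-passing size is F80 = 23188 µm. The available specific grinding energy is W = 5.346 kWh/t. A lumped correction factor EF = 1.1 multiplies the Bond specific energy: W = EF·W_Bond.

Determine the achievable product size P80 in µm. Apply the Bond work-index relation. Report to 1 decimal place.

P80 = 358.0 µm

W = 10 Wi / √P80 − 10 Wi / √F80
W_Bond = W / EF = 5.346 / 1.1 = 4.8600 kWh/t
⇒ 1/√P80 = W_Bond/(10·Wi) + 1/√F80
  = 4.8600/(10·10.5) + 1/√23188 = 0.046286 + 0.006567 = 0.052853
P80 = (1/0.052853)² = 18.9205² = 357.99 µm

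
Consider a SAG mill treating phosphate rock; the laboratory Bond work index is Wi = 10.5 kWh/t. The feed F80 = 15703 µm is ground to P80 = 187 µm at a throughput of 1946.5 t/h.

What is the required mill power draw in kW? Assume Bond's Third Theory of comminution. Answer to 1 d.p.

P = 13314.9 kW

W = 10 Wi / √P80 − 10 Wi / √F80
W = 10·10.5·(1/√187 − 1/√15703) = 10·10.5·(0.065147) = 6.8404 kWh/t
P = W·T = 6.8404·1946.5 = 13314.9 kW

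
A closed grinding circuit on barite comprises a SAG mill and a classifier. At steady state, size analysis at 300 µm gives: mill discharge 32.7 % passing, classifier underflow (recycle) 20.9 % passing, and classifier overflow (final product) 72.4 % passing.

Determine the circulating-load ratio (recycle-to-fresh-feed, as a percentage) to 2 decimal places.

Classifier node, passing 300 µm:
d + r·d = r·u + o → r(d−u) = o−d
r = (72.4 − 32.7)/(32.7 − 20.9) = 39.7/11.8 = 3.3644
CL = 100·r = 336.44 %

CL = 336.44 %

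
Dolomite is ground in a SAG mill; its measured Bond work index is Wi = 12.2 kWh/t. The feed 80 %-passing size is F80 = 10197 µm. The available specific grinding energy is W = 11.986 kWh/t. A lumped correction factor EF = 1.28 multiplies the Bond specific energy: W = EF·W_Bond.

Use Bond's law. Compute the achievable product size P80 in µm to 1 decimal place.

P80 = 133.2 µm

W = 10 Wi / √P80 − 10 Wi / √F80
W_Bond = W / EF = 11.986 / 1.28 = 9.3641 kWh/t
⇒ 1/√P80 = W_Bond/(10 Wi) + 1/√F80
  = 9.3641/(10·12.2) + 1/√10197 = 0.076755 + 0.009903 = 0.086658
P80 = (1/0.086658)² = 11.5397² = 133.16 µm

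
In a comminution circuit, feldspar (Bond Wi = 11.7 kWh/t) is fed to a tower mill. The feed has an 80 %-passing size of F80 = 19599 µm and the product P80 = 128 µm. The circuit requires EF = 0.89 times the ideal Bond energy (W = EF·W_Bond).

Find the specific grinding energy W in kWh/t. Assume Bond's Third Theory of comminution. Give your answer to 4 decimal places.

Bond: W = 10·Wi·(1/√P80 − 1/√F80)
1/√128 = 0.088388;  1/√19599 = 0.007143
W = 10·11.7·(0.088388 − 0.007143) = 9.5057 kWh/t
W_actual = 0.89 × 9.5057 = 8.4601 kWh/t

W = 8.4601 kWh/t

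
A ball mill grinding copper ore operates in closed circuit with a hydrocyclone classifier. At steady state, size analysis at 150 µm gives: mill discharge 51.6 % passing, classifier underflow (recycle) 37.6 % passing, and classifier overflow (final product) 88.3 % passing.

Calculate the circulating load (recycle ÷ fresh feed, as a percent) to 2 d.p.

CL = 262.14 %

Mass balance on the −150 µm fraction:
(1+r)d = ru + o → r = (o−d)/(d−u)
r = (88.3 − 51.6)/(51.6 − 37.6) = 36.7/14.0 = 2.6214
CL = 100·r = 262.14 %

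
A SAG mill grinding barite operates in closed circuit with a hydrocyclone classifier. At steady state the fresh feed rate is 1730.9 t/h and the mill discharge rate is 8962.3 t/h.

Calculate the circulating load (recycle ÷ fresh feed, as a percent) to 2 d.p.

CL = 417.78 %

Steady state: M = F + R.
R = M − F = 8962.3 − 1730.9 = 7231.4 t/h
CL = 100·R/F = 100·7231.4/1730.9 = 417.78 %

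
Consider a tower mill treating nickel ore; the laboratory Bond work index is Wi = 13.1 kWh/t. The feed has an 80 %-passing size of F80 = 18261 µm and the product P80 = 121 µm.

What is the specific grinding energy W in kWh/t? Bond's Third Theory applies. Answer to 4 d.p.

W = 10.9397 kWh/t

W = 10 Wi (1/√P80 − 1/√F80)  [Bond]
1/√121 = 0.090909;  1/√18261 = 0.007400
W = 10·13.1·(0.090909 − 0.007400) = 10.9397 kWh/t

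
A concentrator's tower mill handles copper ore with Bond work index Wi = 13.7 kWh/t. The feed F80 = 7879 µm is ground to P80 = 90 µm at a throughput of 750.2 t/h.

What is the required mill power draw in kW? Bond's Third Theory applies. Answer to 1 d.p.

P = 9675.8 kW

Bond: W = 10·Wi·(1/√P80 − 1/√F80)
W = 10·13.7·(1/√90 − 1/√7879) = 10·13.7·(0.094143) = 12.8976 kWh/t
Power = W × throughput = 12.8976 kWh/t × 750.2 t/h = 9675.8 kW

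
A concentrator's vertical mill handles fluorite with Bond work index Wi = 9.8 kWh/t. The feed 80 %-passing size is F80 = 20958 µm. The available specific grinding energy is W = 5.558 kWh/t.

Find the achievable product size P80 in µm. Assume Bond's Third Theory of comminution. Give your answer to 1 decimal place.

W = 10 Wi (1/√P80 − 1/√F80)  [Bond]
P80^-0.5 = F80^-0.5 + W/(10 Wi)
  = 5.5580/(10·9.8) + 1/√20958 = 0.056714 + 0.006908 = 0.063622
P80 = (1/0.063622)² = 15.7179² = 247.05 µm

P80 = 247.1 µm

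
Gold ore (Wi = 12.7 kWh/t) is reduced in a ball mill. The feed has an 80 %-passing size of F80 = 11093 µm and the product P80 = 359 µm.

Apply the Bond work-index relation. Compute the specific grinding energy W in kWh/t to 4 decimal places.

W = 5.4970 kWh/t

W = 10·Wi·[P80^(−½) − F80^(−½)]
1/√359 = 0.052778;  1/√11093 = 0.009495
W = 10·12.7·(0.052778 − 0.009495) = 5.4970 kWh/t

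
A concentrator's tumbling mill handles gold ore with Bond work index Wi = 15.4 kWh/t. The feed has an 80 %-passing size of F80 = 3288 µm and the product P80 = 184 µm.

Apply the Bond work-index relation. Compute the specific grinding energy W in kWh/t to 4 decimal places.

W = 10 Wi / √P80 − 10 Wi / √F80
1/√184 = 0.073721;  1/√3288 = 0.017440
W = 10·15.4·(0.073721 − 0.017440) = 8.6673 kWh/t

W = 8.6673 kWh/t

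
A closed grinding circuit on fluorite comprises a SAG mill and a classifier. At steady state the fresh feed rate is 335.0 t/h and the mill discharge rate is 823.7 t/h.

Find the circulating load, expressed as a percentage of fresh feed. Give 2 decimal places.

CL = 145.88 %

M = F + R at steady state, so:
R = M − F = 823.7 − 335.0 = 488.7 t/h
CL = 100·R/F = 100·488.7/335.0 = 145.88 %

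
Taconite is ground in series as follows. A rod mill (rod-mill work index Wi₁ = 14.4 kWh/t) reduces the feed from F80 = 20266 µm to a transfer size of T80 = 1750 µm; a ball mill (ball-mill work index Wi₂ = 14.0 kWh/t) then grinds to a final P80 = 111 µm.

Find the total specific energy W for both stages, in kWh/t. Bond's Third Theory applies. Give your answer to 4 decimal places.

W = 12.3723 kWh/t

W = 10 Wi (P80^-0.5 − F80^-0.5)
Stage 1 (20266→1750 µm, Wi₁=14.4): W₁ = 10·14.4·(0.023905 − 0.007025) = 2.4307 kWh/t
Stage 2 (1750→111 µm, Wi₂=14.0): W₂ = 10·14.0·(0.094916 − 0.023905) = 9.9416 kWh/t
W = W₁ + W₂ = 2.4307 + 9.9416 = 12.3723 kWh/t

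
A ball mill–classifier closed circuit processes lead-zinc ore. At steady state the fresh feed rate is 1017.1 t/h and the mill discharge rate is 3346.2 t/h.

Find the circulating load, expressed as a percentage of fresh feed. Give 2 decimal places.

Steady state: M = F + R.
R = M − F = 3346.2 − 1017.1 = 2329.1 t/h
CL = 100·R/F = 100·2329.1/1017.1 = 228.99 %

CL = 228.99 %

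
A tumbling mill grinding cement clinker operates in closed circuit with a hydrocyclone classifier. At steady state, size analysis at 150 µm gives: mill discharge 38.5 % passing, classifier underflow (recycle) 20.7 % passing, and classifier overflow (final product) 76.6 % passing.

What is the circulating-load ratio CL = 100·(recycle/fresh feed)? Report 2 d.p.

Let r = R/F. Size balance at 150 µm:
d + r·d = r·u + o → r(d−u) = o−d
r = (76.6 − 38.5)/(38.5 − 20.7) = 38.1/17.8 = 2.1404
CL = 100·r = 214.04 %

CL = 214.04 %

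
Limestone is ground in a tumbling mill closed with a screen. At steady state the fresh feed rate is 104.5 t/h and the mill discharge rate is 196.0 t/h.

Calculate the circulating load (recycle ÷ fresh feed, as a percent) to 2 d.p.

CL = 87.56 %

Mill node: discharge = fresh + recycle.
R = M − F = 196.0 − 104.5 = 91.5 t/h
CL = 100·R/F = 100·91.5/104.5 = 87.56 %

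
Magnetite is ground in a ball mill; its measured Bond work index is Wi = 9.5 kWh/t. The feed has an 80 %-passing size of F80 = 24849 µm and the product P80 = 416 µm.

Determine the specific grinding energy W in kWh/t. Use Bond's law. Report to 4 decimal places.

W_Bond = 10·Wi·(1/√P₈₀ − 1/√F₈₀)
1/√416 = 0.049029;  1/√24849 = 0.006344
W = 10·9.5·(0.049029 − 0.006344) = 4.0551 kWh/t

W = 4.0551 kWh/t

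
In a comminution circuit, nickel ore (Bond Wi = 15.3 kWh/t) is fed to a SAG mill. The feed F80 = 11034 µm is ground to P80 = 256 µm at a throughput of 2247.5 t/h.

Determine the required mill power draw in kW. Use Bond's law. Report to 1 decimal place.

P = 18218.1 kW

Bond:  W = 10 Wi (1/√P − 1/√F)
W = 10·15.3·(1/√256 − 1/√11034) = 10·15.3·(0.052980) = 8.1060 kWh/t
Power = W × throughput = 8.1060 kWh/t × 2247.5 t/h = 18218.1 kW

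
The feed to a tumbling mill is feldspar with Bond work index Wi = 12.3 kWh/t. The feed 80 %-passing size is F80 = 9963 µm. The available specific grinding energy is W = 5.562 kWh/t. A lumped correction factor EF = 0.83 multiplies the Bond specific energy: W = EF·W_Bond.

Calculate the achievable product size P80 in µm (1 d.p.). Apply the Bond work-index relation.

P80 = 240.4 µm

W = 10·Wi·(P80^(-½) − F80^(-½))
W_Bond = W / EF = 5.562 / 0.83 = 6.7012 kWh/t
P80^(−½) = W_Bond/(10 Wi) + F80^(−½)
  = 6.7012/(10·12.3) + 1/√9963 = 0.054481 + 0.010019 = 0.064500
P80 = (1/0.064500)² = 15.5039² = 240.37 µm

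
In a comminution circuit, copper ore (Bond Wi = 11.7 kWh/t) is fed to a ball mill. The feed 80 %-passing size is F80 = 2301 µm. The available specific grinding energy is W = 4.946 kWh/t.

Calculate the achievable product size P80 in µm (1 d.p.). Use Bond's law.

Bond:  W = 10 Wi (1/√P − 1/√F)
P80^-0.5 = F80^-0.5 + W/(10 Wi)
  = 4.9460/(10·11.7) + 1/√2301 = 0.042274 + 0.020847 = 0.063120
P80 = (1/0.063120)² = 15.8427² = 250.99 µm

P80 = 251.0 µm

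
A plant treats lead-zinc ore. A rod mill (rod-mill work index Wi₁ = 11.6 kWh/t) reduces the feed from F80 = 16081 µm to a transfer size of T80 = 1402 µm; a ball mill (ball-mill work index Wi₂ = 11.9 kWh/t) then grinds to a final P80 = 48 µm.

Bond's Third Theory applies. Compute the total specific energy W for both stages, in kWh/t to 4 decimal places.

W = 16.1813 kWh/t

Bond: W = 10·Wi·(1/√P80 − 1/√F80)
Stage 1 (16081→1402 µm, Wi₁=11.6): W₁ = 10·11.6·(0.026707 − 0.007886) = 2.1833 kWh/t
Stage 2 (1402→48 µm, Wi₂=11.9): W₂ = 10·11.9·(0.144338 − 0.026707) = 13.9980 kWh/t
W = W₁ + W₂ = 2.1833 + 13.9980 = 16.1813 kWh/t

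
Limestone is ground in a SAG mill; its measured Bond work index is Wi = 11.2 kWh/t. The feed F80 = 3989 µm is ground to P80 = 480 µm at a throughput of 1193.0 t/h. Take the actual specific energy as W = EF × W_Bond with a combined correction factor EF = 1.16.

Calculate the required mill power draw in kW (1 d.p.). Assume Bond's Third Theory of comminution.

W = 10·Wi·[P80^(−½) − F80^(−½)]
W = 10·11.2·(1/√480 − 1/√3989) = 10·11.2·(0.029810) = 3.3388 kWh/t
Corrected W = EF·W_Bond = 1.16·3.3388 = 3.8730 kWh/t
Mill draw = 3.8730 × 1193.0 = 4620.4 kW

P = 4620.4 kW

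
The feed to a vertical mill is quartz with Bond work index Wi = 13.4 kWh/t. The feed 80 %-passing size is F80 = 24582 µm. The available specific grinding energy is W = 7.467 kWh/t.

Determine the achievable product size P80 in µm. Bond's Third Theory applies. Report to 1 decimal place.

P80 = 259.3 µm

W = 10 Wi (1/√P80 − 1/√F80)  [Bond]
P80^-0.5 = F80^-0.5 + W/(10 Wi)
  = 7.4670/(10·13.4) + 1/√24582 = 0.055724 + 0.006378 = 0.062102
P80 = (1/0.062102)² = 16.1025² = 259.29 µm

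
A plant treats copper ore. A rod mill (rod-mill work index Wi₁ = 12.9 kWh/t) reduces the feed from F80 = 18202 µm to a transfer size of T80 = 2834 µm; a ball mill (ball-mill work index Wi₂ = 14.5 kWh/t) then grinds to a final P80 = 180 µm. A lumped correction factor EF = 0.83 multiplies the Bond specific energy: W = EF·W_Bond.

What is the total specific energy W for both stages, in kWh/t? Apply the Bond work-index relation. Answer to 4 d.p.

W = 7.9273 kWh/t

W = 10 Wi (1/√P80 − 1/√F80)  [Bond]
Stage 1 (18202→2834 µm, Wi₁=12.9): W₁ = 10·12.9·(0.018785 − 0.007412) = 1.4670 kWh/t
Stage 2 (2834→180 µm, Wi₂=14.5): W₂ = 10·14.5·(0.074536 − 0.018785) = 8.0839 kWh/t
W = W₁ + W₂ = 1.4670 + 8.0839 = 9.5510 kWh/t
With EF = 0.83: W = 9.5510·0.83 = 7.9273 kWh/t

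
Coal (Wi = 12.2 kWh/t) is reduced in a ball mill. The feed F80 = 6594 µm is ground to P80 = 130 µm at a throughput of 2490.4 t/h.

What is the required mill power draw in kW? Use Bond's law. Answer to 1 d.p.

P = 22906.0 kW

W = 10 Wi (1/√P80 − 1/√F80)  [Bond]
W = 10·12.2·(1/√130 − 1/√6594) = 10·12.2·(0.075391) = 9.1977 kWh/t
Power = W × throughput = 9.1977 kWh/t × 2490.4 t/h = 22906.0 kW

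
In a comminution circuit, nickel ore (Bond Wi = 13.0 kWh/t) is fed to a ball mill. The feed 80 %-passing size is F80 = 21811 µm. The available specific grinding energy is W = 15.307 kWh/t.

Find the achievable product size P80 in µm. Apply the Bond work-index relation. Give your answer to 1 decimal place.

P80 = 64.5 µm

W = 10·Wi·[P80^(−½) − F80^(−½)]
P80^-0.5 = F80^-0.5 + W/(10 Wi)
  = 15.3070/(10·13.0) + 1/√21811 = 0.117746 + 0.006771 = 0.124517
P80 = (1/0.124517)² = 8.0310² = 64.50 µm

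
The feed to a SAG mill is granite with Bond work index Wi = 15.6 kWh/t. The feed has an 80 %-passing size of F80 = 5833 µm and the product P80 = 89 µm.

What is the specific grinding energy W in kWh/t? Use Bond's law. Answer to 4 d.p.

W = 14.4934 kWh/t

W = 10 Wi / √P80 − 10 Wi / √F80
1/√89 = 0.106000;  1/√5833 = 0.013093
W = 10·15.6·(0.106000 − 0.013093) = 14.4934 kWh/t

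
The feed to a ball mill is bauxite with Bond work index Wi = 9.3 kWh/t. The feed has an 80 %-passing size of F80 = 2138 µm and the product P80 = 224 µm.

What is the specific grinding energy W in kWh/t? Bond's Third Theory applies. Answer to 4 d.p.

W = 10·Wi·(P80^(-½) − F80^(-½))
1/√224 = 0.066815;  1/√2138 = 0.021627
W = 10·9.3·(0.066815 − 0.021627) = 4.2025 kWh/t

W = 4.2025 kWh/t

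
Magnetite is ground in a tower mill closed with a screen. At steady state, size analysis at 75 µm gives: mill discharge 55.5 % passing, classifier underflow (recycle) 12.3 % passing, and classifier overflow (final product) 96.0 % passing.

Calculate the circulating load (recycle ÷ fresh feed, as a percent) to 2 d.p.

CL = 93.75 %

Two-product formula at 75 µm:
(1+r)d = ru + o → r = (o−d)/(d−u)
r = (96.0 − 55.5)/(55.5 − 12.3) = 40.5/43.2 = 0.9375
CL = 100·r = 93.75 %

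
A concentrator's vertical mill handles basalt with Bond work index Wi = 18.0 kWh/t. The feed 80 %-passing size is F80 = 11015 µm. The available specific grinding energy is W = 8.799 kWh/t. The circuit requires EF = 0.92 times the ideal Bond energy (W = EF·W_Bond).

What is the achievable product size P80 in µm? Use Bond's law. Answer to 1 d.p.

P80 = 254.7 µm

W = 10 Wi (P80^-0.5 − F80^-0.5)
W_Bond = W / EF = 8.799 / 0.92 = 9.5641 kWh/t
P80^-0.5 = F80^-0.5 + W_Bond/(10 Wi)
  = 9.5641/(10·18.0) + 1/√11015 = 0.053134 + 0.009528 = 0.062662
P80 = (1/0.062662)² = 15.9586² = 254.68 µm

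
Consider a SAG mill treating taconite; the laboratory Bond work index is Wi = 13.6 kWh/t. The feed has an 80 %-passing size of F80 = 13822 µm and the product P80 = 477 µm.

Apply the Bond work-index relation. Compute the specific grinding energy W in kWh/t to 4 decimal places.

Bond:  W = 10 Wi (1/√P − 1/√F)
1/√477 = 0.045787;  1/√13822 = 0.008506
W = 10·13.6·(0.045787 − 0.008506) = 5.0702 kWh/t

W = 5.0702 kWh/t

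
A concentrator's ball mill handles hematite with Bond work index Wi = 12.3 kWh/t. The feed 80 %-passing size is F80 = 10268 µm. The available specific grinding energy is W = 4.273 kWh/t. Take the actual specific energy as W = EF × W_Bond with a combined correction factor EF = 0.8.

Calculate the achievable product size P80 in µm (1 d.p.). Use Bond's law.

Bond:  W = 10 Wi (1/√P − 1/√F)
W_Bond = W / EF = 4.273 / 0.8 = 5.3412 kWh/t
P80^-0.5 = F80^-0.5 + W_Bond/(10 Wi)
  = 5.3412/(10·12.3) + 1/√10268 = 0.043425 + 0.009869 = 0.053293
P80 = (1/0.053293)² = 18.7640² = 352.09 µm

P80 = 352.1 µm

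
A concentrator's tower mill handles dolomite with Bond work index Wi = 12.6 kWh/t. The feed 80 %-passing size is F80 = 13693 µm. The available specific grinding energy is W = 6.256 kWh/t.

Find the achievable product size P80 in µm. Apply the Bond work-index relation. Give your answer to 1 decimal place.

W = 10·Wi·[P80^(−½) − F80^(−½)]
⇒ 1/√P80 = W/(10 Wi) + 1/√F80
  = 6.2560/(10·12.6) + 1/√13693 = 0.049651 + 0.008546 = 0.058197
P80 = (1/0.058197)² = 17.1831² = 295.26 µm

P80 = 295.3 µm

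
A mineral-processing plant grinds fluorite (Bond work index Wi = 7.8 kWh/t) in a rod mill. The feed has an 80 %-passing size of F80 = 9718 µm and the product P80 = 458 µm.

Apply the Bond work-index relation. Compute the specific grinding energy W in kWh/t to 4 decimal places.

W = 2.8535 kWh/t

W = 10 Wi (P80^-0.5 − F80^-0.5)
1/√458 = 0.046727;  1/√9718 = 0.010144
W = 10·7.8·(0.046727 − 0.010144) = 2.8535 kWh/t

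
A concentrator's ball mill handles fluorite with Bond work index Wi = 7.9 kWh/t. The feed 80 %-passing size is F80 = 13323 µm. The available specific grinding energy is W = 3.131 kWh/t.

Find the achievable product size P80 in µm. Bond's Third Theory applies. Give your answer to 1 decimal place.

P80 = 428.7 µm

W = 10·Wi·(P80^(-½) − F80^(-½))
⇒ 1/√P80 = W/(10·Wi) + 1/√F80
  = 3.1310/(10·7.9) + 1/√13323 = 0.039633 + 0.008664 = 0.048297
P80 = (1/0.048297)² = 20.7054² = 428.71 µm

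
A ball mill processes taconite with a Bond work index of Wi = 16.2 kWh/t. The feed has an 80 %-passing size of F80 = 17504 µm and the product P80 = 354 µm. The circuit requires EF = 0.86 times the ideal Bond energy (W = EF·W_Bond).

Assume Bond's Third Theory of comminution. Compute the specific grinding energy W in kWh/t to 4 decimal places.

W = 6.3517 kWh/t

W = 10 Wi / √P80 − 10 Wi / √F80
1/√354 = 0.053149;  1/√17504 = 0.007558
W = 10·16.2·(0.053149 − 0.007558) = 7.3857 kWh/t
W_actual = 0.86 × 7.3857 = 6.3517 kWh/t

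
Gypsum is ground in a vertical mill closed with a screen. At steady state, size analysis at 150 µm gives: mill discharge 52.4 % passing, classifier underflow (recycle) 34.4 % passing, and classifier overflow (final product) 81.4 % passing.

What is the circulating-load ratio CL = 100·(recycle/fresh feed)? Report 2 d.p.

Balance %-passing 150 µm (r = R/F):
(1+r)·d = r·u + o ⇒ r = (o−d)/(d−u)
r = (81.4 − 52.4)/(52.4 − 34.4) = 29.0/18.0 = 1.6111
CL = 100·r = 161.11 %

CL = 161.11 %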